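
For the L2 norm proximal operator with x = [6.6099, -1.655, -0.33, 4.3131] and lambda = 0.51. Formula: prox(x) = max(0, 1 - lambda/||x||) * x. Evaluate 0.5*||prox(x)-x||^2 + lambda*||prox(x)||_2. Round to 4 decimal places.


Step 1: Compute ||x||.
||x|| = 8.071
Step 2: Compute scaling factor.
scale = max(0, 1 - 0.51/8.071) = 0.9368
Step 3: prox(x) = [6.1922, -1.5504, -0.3091, 4.0406]
||prox(x)|| = 7.561
Step 4: Proximal objective.
0.5*||prox-x||^2 = 0.1301
lambda*||prox|| = 3.8561
Total = 3.9862


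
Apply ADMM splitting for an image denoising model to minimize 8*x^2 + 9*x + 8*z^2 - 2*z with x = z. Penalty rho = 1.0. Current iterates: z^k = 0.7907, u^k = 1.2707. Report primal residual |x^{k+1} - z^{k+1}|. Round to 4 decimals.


ADMM iteration with rho = 1.0, z^k = 0.7907, u^k = 1.2707
Step 1: x-update.
Minimize 8*x^2 + 9*x + (1.0/2)*(x - 0.7907 + 1.2707)^2
FOC: (2*8 + 1.0)*x = -9 + 1.0*(0.7907 - 1.2707)
x^{k+1} = -0.5576
Step 2: z-update.
Minimize 8*z^2 - 2*z + (1.0/2)*(-0.5576 - z + 1.2707)^2
FOC: (2*8 + 1.0)*z = 2 + 1.0*(-0.5576 + 1.2707)
z^{k+1} = 0.1596
Step 3: u-update.
u^{k+1} = 1.2707 - 0.5576 - 0.1596 = 0.5535
Step 4: Primal residual = |-0.5576 - 0.1596| = 0.7172


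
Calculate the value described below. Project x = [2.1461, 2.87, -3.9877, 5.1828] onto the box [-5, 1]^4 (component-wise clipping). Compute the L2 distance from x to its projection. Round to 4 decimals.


Project each component onto [-5, 1].
clip(2.1461) = 1.0, clip(2.87) = 1.0, clip(-3.9877) = -3.9877, clip(5.1828) = 1.0
Projection = [1.0, 1.0, -3.9877, 1.0]
Squared diffs: [1.3135, 3.4969, 0.0, 17.4958]
Distance = sqrt(22.3062) = 4.723


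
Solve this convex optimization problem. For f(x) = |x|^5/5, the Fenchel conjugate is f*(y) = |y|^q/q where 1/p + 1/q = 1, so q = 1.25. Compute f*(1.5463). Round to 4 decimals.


The conjugate exponent q satisfies 1/p + 1/q = 1.
p = 5, so q = 5/(5 - 1) = 1.25
|y|^q = 1.5463^1.25 = 1.7243
f*(1.5463) = 1.7243 / 1.25 = 1.3795


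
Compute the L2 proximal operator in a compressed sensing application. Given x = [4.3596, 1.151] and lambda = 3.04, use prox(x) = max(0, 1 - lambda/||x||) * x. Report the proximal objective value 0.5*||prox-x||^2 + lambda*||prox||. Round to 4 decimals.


Step 1: Compute ||x||.
||x|| = 4.509
Step 2: Compute scaling factor.
scale = max(0, 1 - 3.04/4.509) = 0.3258
Step 3: prox(x) = [1.4203, 0.375]
||prox(x)|| = 1.469
Step 4: Proximal objective.
0.5*||prox-x||^2 = 4.6208
lambda*||prox|| = 4.4658
Total = 9.0865


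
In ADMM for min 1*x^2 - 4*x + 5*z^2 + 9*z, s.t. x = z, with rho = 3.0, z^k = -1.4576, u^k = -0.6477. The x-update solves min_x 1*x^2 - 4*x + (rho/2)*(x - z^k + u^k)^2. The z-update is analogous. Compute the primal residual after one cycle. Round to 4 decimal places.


ADMM iteration with rho = 3.0, z^k = -1.4576, u^k = -0.6477
Step 1: x-update.
Minimize 1*x^2 - 4*x + (3.0/2)*(x + 1.4576 - 0.6477)^2
FOC: (2*1 + 3.0)*x = 4 + 3.0*(-1.4576 + 0.6477)
x^{k+1} = 0.3141
Step 2: z-update.
Minimize 5*z^2 + 9*z + (3.0/2)*(0.3141 - z - 0.6477)^2
FOC: (2*5 + 3.0)*z = -9 + 3.0*(0.3141 - 0.6477)
z^{k+1} = -0.7693
Step 3: u-update.
u^{k+1} = -0.6477 + 0.3141 + 0.7693 = 0.4357
Step 4: Primal residual = |0.3141 + 0.7693| = 1.0834


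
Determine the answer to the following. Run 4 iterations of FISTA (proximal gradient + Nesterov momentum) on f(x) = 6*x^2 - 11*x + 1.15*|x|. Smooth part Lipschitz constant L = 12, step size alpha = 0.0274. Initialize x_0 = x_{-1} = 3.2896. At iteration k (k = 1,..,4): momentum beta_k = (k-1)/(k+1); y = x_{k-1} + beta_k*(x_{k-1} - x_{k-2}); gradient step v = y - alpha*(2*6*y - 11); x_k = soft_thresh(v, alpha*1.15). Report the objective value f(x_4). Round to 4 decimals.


FISTA on f(x) = 6*x^2 - 11*x + 1.15*|x|
L = 12, alpha = 0.0274
Iteration 1: beta = 0.0, y = 3.2896 + 0.0*(3.2896 - 3.2896) = 3.2896
  grad(y) = 28.4752, v = y - alpha*grad = 2.5094
  prox(v) = soft_thresh(2.5094, 0.0315) = 2.4779
Iteration 2: beta = 0.3333, y = 2.4779 + 0.3333*(2.4779 - 3.2896) = 2.2073
  grad(y) = 15.4875, v = y - alpha*grad = 1.7829
  prox(v) = soft_thresh(1.7829, 0.0315) = 1.7514
Iteration 3: beta = 0.5, y = 1.7514 + 0.5*(1.7514 - 2.4779) = 1.3882
  grad(y) = 5.6584, v = y - alpha*grad = 1.2332
  prox(v) = soft_thresh(1.2332, 0.0315) = 1.2017
Iteration 4: beta = 0.6, y = 1.2017 + 0.6*(1.2017 - 1.7514) = 0.8718
  grad(y) = -0.5385, v = y - alpha*grad = 0.8865
  prox(v) = soft_thresh(0.8865, 0.0315) = 0.855
f(x_4) = 6*0.855^2 - 11*0.855 + 1.15*|0.855| = -4.0356


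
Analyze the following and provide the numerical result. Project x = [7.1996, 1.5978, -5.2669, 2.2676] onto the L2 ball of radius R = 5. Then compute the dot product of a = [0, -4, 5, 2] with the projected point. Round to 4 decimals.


Step 1: Compute ||x|| (intermediates to 6 decimals).
||x|| = sqrt(7.1996^2 + 1.5978^2 + (-5.2669)^2 + 2.2676^2) = 9.341812
Step 2: Project.
Since ||x|| > R, scale = R/||x|| = 5/9.341812 = 0.535228, proj(x) = scale * x
proj(x) = [3.853428, 0.855187, -2.818992, 1.213683]
Step 3: Dot product.
a^T * proj(x) = 0*3.853428 - 4*0.855187 + 5*(-2.818992) + 2*1.213683 = -15.0883


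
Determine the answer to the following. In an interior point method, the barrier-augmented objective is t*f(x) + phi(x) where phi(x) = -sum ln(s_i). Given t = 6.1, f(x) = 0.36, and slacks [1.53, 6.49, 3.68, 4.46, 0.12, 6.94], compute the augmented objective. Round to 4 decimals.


Step 1: Compute log-barrier.
ln values: [0.4253, 1.8703, 1.3029, 1.4951, -2.1203, 1.9373]
phi = -(0.4253 + 1.8703 + 1.3029 + 1.4951 - 2.1203 + 1.9373) = -4.9106
Step 2: Compute augmented objective.
t*f(x) = 6.1*0.36 = 2.196
Total = 2.196 - 4.9106 = -2.7146


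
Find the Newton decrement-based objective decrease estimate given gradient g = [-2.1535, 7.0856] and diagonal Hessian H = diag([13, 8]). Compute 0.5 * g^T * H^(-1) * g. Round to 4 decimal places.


Step 1: H is diagonal, so H^(-1) * g = [-0.1657, 0.8857].
Step 2: g^T H^(-1) g = sum_i g_i^2 / H_ii
  = (-2.1535)^2/13 + (7.0856)^2/8
  = 0.3567 + 6.2757 = 6.6325
Step 3: Objective decrease = 0.5 * g^T H^(-1) g = 3.3162


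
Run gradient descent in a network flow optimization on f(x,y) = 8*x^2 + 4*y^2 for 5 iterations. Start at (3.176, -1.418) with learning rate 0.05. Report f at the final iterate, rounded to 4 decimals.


Gradient descent on f(x,y) = 8*x^2 + 4*y^2.
Starting point: (3.176, -1.418), alpha = 0.05
Step 1: grad_x = 2*8*3.176 = 50.816, grad_y = 2*4*-1.418 = -11.344
  x_1 = 3.176 - 0.05*50.816 = 0.6352
  y_1 = -1.418 - 0.05*-11.344 = -0.8508
Step 2: grad_x = 2*8*0.6352 = 10.1632, grad_y = 2*4*-0.8508 = -6.8064
  x_2 = 0.6352 - 0.05*10.1632 = 0.127
  y_2 = -0.8508 - 0.05*-6.8064 = -0.5105
Step 3: grad_x = 2*8*0.127 = 2.0326, grad_y = 2*4*-0.5105 = -4.0838
  x_3 = 0.127 - 0.05*2.0326 = 0.0254
  y_3 = -0.5105 - 0.05*-4.0838 = -0.3063
Step 4: grad_x = 2*8*0.0254 = 0.4065, grad_y = 2*4*-0.3063 = -2.4503
  x_4 = 0.0254 - 0.05*0.4065 = 0.0051
  y_4 = -0.3063 - 0.05*-2.4503 = -0.1838
Step 5: grad_x = 2*8*0.0051 = 0.0813, grad_y = 2*4*-0.1838 = -1.4702
  x_5 = 0.0051 - 0.05*0.0813 = 0.001
  y_5 = -0.1838 - 0.05*-1.4702 = -0.1103
f(0.001, -0.1103) = 8*0.001^2 + 4*(-0.1103)^2 = 0.0486


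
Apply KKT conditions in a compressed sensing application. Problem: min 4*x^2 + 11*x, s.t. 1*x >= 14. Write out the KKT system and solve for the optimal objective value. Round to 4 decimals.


Step 1: Try lambda = 0 (constraint inactive).
x_unc = -11/(2*4) = -1.375
Check: 1*-1.375 = -1.375 < 14 -- violated!
Step 2: Constraint must be active: 1*x = 14
x* = 14/1 = 14.0
lambda = (2*4*14.0 + 11)/1 = 123.0
Step 3: Compute optimal value.
f(x*) = 4*14.0^2 + 11*14.0 = 938.0


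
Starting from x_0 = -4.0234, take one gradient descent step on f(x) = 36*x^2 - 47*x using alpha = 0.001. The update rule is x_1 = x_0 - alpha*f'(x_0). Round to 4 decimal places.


We compute the gradient at x_0 and apply the update.
f'(x) = 72*x - 47
f'(-4.0234) = 72*-4.0234 - 47 = -336.6848
x_1 = -4.0234 - 0.001*-336.6848 = -3.6867


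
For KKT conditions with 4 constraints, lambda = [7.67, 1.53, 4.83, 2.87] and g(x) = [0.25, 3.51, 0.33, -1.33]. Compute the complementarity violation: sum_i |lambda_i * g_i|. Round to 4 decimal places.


KKT complementary slackness check:
lambda_1 * g_1 = 7.67 * 0.25 = 1.9175
lambda_2 * g_2 = 1.53 * 3.51 = 5.3703
lambda_3 * g_3 = 4.83 * 0.33 = 1.5939
lambda_4 * g_4 = 2.87 * -1.33 = -3.8171
Total violation = 1.9175 + 5.3703 + 1.5939 + 3.8171 = 12.6988


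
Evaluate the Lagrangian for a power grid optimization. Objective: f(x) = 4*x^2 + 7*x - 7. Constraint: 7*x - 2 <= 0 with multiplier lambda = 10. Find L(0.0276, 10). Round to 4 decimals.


Step 1: Evaluate f(x).
f(0.0276) = 4*0.0276^2 + 7*0.0276 - 7 = -6.8038
Step 2: Evaluate g(x).
g(0.0276) = 7*0.0276 - 2 = -1.8068
Step 3: Compute Lagrangian.
L = -6.8038 + 10*-1.8068 = -24.8718


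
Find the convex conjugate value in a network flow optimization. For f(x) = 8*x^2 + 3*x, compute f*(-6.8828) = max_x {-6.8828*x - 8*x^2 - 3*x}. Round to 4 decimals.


f*(y) = sup_x {y*x - a*x^2 - b*x} = sup_x {(y-b)*x - a*x^2}
FOC: (y - b) - 2a*x = 0 => x* = (y - b)/(2a)
x* = (-6.8828 - 3)/(2*8) = -0.6177
f*(-6.8828) = (y-b)^2/(4a) = (-6.8828 - 3)^2/(4*8)
= 97.6697/32 = 3.0522


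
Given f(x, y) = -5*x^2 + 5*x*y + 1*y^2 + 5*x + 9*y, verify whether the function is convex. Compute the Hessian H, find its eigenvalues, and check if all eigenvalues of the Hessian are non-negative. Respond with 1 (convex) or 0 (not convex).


The Hessian of f(x,y) = -5*x^2 + 5*x*y + 1*y^2 + 5*x + 9*y is:
H = [[-10, 5], [5, 2]]
Trace = -10 + 2 = -8
Determinant = -10*2 - (5)^2 = -45
Discriminant = (-8)^2 - 4*-45 = 244.0
Eigenvalues: lambda_1 = -11.8102, lambda_2 = 3.8102
The function is not convex.

0


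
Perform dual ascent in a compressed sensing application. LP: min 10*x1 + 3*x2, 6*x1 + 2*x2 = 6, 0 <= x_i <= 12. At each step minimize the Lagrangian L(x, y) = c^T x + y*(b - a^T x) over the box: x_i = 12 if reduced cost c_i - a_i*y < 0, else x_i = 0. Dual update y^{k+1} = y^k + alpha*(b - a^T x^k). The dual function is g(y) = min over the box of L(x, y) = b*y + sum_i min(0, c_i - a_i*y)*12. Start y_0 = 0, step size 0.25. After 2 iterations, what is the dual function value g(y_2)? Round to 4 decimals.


Dual ascent for LP: min 10*x1 + 3*x2, 6*x1 + 2*x2 = 6, 0 <= x_i <= 12
Step 1: y^k = 0.0, reduced costs: (10.0, 3.0)
  x^k = (0.0, 0.0), subgradient = b - a^T x = 6.0
  y^{k+1} = 0.0 + 0.25*6.0 = 1.5
Step 2: y^k = 1.5, reduced costs: (1.0, 0.0)
  x^k = (0.0, 0.0), subgradient = b - a^T x = 6.0
  y^{k+1} = 1.5 + 0.25*6.0 = 3.0
Dual objective at y_2 = 3.0: reduced costs (-8.0, -3.0), box minimizer x = (12.0, 12.0)
g(y_2) = b*y + (c1 - a1*y)*x1 + (c2 - a2*y)*x2 = 6*3.0 + (-8.0)*12.0 + (-3.0)*12.0 = 18.0 - 96.0 - 36.0 = -114.0


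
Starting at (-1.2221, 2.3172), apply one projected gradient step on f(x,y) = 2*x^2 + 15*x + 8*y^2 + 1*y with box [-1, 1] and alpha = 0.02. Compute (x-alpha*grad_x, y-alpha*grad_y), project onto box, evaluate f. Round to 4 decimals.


Step 1: Compute gradient at (-1.2221, 2.3172).
grad_x = 2*2*-1.2221 + 15 = 10.1116
grad_y = 2*8*2.3172 + 1 = 38.0752
Step 2: Gradient step.
x_raw = -1.2221 - 0.02*10.1116 = -1.4243
y_raw = 2.3172 - 0.02*38.0752 = 1.5557
Step 3: Project onto [-1, 1].
x_proj = clip(-1.4243) = -1.0
y_proj = clip(1.5557) = 1.0
Step 4: Evaluate f.
f(-1.0, 1.0) = -4.0


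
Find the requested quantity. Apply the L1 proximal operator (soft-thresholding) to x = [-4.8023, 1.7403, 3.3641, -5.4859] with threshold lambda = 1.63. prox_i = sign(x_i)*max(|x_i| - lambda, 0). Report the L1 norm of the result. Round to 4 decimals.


Soft-thresholding with lambda = 1.63:
prox(-4.8023) = sign(-4.8023)*max(|-4.8023| - 1.63, 0) = -3.1723
prox(1.7403) = sign(1.7403)*max(|1.7403| - 1.63, 0) = 0.1103
prox(3.3641) = sign(3.3641)*max(|3.3641| - 1.63, 0) = 1.7341
prox(-5.4859) = sign(-5.4859)*max(|-5.4859| - 1.63, 0) = -3.8559
prox(x) = [-3.1723, 0.1103, 1.7341, -3.8559]
||prox(x)||_1 = 3.1723 + 0.1103 + 1.7341 + 3.8559 = 8.8726


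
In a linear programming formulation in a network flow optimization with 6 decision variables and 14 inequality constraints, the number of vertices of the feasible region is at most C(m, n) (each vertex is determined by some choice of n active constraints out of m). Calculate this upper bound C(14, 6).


Each vertex corresponds to some choice of n active constraints out of m, so the number of vertices is at most C(m, n) = m! / (n!(m-n)!).
m = 14, n = 6
Numerator: 14 * 13 * 12 * 11 * 10 * 9
Denominator: 6! = 720
C(14, 6) = 3003


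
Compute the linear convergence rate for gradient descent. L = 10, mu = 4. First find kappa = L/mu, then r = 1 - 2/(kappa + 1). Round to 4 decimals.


Step 1: Compute the condition number.
kappa = L/mu = 10/4 = 2.5
Step 2: Compute the convergence rate.
r = 1 - 2/(kappa + 1) = 1 - 2*mu/(L + mu) = (L - mu)/(L + mu) = 6/14 = 0.4286


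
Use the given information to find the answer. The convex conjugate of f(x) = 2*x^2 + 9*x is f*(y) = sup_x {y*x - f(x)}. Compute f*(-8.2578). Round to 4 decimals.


f*(y) = sup_x {y*x - a*x^2 - b*x} = sup_x {(y-b)*x - a*x^2}
FOC: (y - b) - 2a*x = 0 => x* = (y - b)/(2a)
x* = (-8.2578 - 9)/(2*2) = -4.3145
f*(-8.2578) = (y-b)^2/(4a) = (-8.2578 - 9)^2/(4*2)
= 297.8317/8 = 37.229


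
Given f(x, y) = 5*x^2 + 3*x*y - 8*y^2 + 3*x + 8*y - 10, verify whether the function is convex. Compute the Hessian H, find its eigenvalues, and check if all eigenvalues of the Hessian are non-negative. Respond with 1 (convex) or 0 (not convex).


The Hessian of f(x,y) = 5*x^2 + 3*x*y - 8*y^2 + 3*x + 8*y - 10 is:
H = [[10, 3], [3, -16]]
Trace = 10 - 16 = -6
Determinant = 10*-16 - (3)^2 = -169
Discriminant = (-6)^2 - 4*-169 = 712.0
Eigenvalues: lambda_1 = -16.3417, lambda_2 = 10.3417
The function is not convex.

0


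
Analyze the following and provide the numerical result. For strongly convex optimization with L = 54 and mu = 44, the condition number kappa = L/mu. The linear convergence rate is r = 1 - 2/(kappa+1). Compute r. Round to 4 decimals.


Step 1: Compute the condition number.
kappa = L/mu = 54/44 = 1.2273
Step 2: Compute the convergence rate.
r = 1 - 2/(kappa + 1) = 1 - 2*mu/(L + mu) = (L - mu)/(L + mu) = 10/98 = 0.102


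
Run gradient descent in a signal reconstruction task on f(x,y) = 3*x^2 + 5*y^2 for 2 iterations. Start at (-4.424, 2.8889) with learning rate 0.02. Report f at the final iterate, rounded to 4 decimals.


Gradient descent on f(x,y) = 3*x^2 + 5*y^2.
Starting point: (-4.424, 2.8889), alpha = 0.02
Step 1: grad_x = 2*3*-4.424 = -26.544, grad_y = 2*5*2.8889 = 28.889
  x_1 = -4.424 - 0.02*-26.544 = -3.8931
  y_1 = 2.8889 - 0.02*28.889 = 2.3111
Step 2: grad_x = 2*3*-3.8931 = -23.3587, grad_y = 2*5*2.3111 = 23.1112
  x_2 = -3.8931 - 0.02*-23.3587 = -3.4259
  y_2 = 2.3111 - 0.02*23.1112 = 1.8489
f(-3.4259, 1.8489) = 3*(-3.4259)^2 + 5*1.8489^2 = 52.3034


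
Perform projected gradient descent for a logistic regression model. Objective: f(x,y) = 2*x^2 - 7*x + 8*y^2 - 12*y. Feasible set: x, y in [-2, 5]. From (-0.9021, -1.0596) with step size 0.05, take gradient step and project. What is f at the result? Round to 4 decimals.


Step 1: Compute gradient at (-0.9021, -1.0596).
grad_x = 2*2*-0.9021 - 7 = -10.6084
grad_y = 2*8*-1.0596 - 12 = -28.9536
Step 2: Gradient step.
x_raw = -0.9021 - 0.05*-10.6084 = -0.3717
y_raw = -1.0596 - 0.05*-28.9536 = 0.3881
Step 3: Project onto [-2, 5].
x_proj = clip(-0.3717) = -0.3717
y_proj = clip(0.3881) = 0.3881
Step 4: Evaluate f.
f(-0.3717, 0.3881) = -0.5741


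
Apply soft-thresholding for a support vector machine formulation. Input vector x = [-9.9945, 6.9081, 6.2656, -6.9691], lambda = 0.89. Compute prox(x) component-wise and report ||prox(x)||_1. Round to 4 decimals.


Soft-thresholding with lambda = 0.89:
prox(-9.9945) = sign(-9.9945)*max(|-9.9945| - 0.89, 0) = -9.1045
prox(6.9081) = sign(6.9081)*max(|6.9081| - 0.89, 0) = 6.0181
prox(6.2656) = sign(6.2656)*max(|6.2656| - 0.89, 0) = 5.3756
prox(-6.9691) = sign(-6.9691)*max(|-6.9691| - 0.89, 0) = -6.0791
prox(x) = [-9.1045, 6.0181, 5.3756, -6.0791]
||prox(x)||_1 = 9.1045 + 6.0181 + 5.3756 + 6.0791 = 26.5773


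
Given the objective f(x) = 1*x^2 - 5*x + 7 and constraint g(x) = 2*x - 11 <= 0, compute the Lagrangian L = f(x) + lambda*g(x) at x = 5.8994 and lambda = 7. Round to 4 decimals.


Step 1: Evaluate f(x).
f(5.8994) = 1*5.8994^2 - 5*5.8994 + 7 = 12.3059
Step 2: Evaluate g(x).
g(5.8994) = 2*5.8994 - 11 = 0.7988
Step 3: Compute Lagrangian.
L = 12.3059 + 7*0.7988 = 17.8975


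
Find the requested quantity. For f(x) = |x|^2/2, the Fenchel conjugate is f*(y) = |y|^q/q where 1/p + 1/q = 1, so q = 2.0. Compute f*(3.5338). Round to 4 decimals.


The conjugate exponent q satisfies 1/p + 1/q = 1.
p = 2, so q = 2/(2 - 1) = 2.0
|y|^q = 3.5338^2.0 = 12.4877
f*(3.5338) = 12.4877 / 2.0 = 6.2439


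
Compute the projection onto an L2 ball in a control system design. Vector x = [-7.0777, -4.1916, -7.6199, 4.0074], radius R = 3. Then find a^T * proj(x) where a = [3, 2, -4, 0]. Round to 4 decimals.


Step 1: Compute ||x|| (intermediates to 6 decimals).
||x|| = sqrt((-7.0777)^2 + (-4.1916)^2 + (-7.6199)^2 + 4.0074^2) = 11.907371
Step 2: Project.
Since ||x|| > R, scale = R/||x|| = 3/11.907371 = 0.251945, proj(x) = scale * x
proj(x) = [-1.783191, -1.056053, -1.919796, 1.009644]
Step 3: Dot product.
a^T * proj(x) = 3*(-1.783191) + 2*(-1.056053) - 4*(-1.919796) + 0*1.009644 = 0.2175


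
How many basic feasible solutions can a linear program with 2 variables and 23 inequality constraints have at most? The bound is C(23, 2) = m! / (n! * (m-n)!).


Each vertex corresponds to some choice of n active constraints out of m, so the number of vertices is at most C(m, n) = m! / (n!(m-n)!).
m = 23, n = 2
Numerator: 23 * 22
Denominator: 2! = 2
C(23, 2) = 253


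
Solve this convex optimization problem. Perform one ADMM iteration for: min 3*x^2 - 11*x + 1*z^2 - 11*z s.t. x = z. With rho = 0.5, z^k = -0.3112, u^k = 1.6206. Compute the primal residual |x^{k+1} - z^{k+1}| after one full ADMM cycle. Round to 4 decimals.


ADMM iteration with rho = 0.5, z^k = -0.3112, u^k = 1.6206
Step 1: x-update.
Minimize 3*x^2 - 11*x + (0.5/2)*(x + 0.3112 + 1.6206)^2
FOC: (2*3 + 0.5)*x = 11 + 0.5*(-0.3112 - 1.6206)
x^{k+1} = 1.5437
Step 2: z-update.
Minimize 1*z^2 - 11*z + (0.5/2)*(1.5437 - z + 1.6206)^2
FOC: (2*1 + 0.5)*z = 11 + 0.5*(1.5437 + 1.6206)
z^{k+1} = 5.0329
Step 3: u-update.
u^{k+1} = 1.6206 + 1.5437 - 5.0329 = -1.8686
Step 4: Primal residual = |1.5437 - 5.0329| = 3.4892


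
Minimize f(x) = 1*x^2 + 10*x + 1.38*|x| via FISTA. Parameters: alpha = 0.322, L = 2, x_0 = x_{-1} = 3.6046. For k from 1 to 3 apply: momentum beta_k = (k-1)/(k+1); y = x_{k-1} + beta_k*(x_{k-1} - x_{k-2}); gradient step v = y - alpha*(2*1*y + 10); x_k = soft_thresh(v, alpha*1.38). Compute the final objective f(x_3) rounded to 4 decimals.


FISTA on f(x) = 1*x^2 + 10*x + 1.38*|x|
L = 2, alpha = 0.322
Iteration 1: beta = 0.0, y = 3.6046 + 0.0*(3.6046 - 3.6046) = 3.6046
  grad(y) = 17.2092, v = y - alpha*grad = -1.9368
  prox(v) = soft_thresh(-1.9368, 0.4444) = -1.4924
Iteration 2: beta = 0.3333, y = -1.4924 + 0.3333*(-1.4924 - 3.6046) = -3.1914
  grad(y) = 3.6172, v = y - alpha*grad = -4.3561
  prox(v) = soft_thresh(-4.3561, 0.4444) = -3.9118
Iteration 3: beta = 0.5, y = -3.9118 + 0.5*(-3.9118 + 1.4924) = -5.1215
  grad(y) = -0.2429, v = y - alpha*grad = -5.0432
  prox(v) = soft_thresh(-5.0432, 0.4444) = -4.5989
f(x_3) = 1*(-4.5989)^2 + 10*(-4.5989) + 1.38*|-4.5989| = -18.4926


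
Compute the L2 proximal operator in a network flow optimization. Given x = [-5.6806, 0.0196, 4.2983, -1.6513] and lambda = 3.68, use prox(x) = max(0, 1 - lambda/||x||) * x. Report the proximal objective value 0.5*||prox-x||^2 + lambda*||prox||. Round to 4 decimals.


Step 1: Compute ||x||.
||x|| = 7.3124
Step 2: Compute scaling factor.
scale = max(0, 1 - 3.68/7.3124) = 0.4967
Step 3: prox(x) = [-2.8218, 0.0097, 2.1352, -0.8203]
||prox(x)|| = 3.6324
Step 4: Proximal objective.
0.5*||prox-x||^2 = 6.7712
lambda*||prox|| = 13.3672
Total = 20.1386


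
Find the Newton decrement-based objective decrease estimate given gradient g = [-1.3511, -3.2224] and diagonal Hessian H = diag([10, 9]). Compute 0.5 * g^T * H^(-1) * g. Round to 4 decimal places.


Step 1: H is diagonal, so H^(-1) * g = [-0.1351, -0.358].
Step 2: g^T H^(-1) g = sum_i g_i^2 / H_ii
  = (-1.3511)^2/10 + (-3.2224)^2/9
  = 0.1825 + 1.1538 = 1.3363
Step 3: Objective decrease = 0.5 * g^T H^(-1) g = 0.6682


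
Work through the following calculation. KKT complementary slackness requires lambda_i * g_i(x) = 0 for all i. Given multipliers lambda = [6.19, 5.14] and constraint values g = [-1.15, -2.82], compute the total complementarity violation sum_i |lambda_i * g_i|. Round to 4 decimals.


KKT complementary slackness check:
lambda_1 * g_1 = 6.19 * -1.15 = -7.1185
lambda_2 * g_2 = 5.14 * -2.82 = -14.4948
Total violation = 7.1185 + 14.4948 = 21.6133


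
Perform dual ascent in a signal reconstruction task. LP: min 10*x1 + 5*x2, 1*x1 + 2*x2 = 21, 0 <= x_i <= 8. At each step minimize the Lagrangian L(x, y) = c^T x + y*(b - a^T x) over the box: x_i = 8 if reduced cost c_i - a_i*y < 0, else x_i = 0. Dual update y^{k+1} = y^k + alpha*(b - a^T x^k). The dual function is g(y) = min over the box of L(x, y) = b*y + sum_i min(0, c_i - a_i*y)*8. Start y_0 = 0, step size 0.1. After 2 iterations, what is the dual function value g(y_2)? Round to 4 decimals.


Dual ascent for LP: min 10*x1 + 5*x2, 1*x1 + 2*x2 = 21, 0 <= x_i <= 8
Step 1: y^k = 0.0, reduced costs: (10.0, 5.0)
  x^k = (0.0, 0.0), subgradient = b - a^T x = 21.0
  y^{k+1} = 0.0 + 0.1*21.0 = 2.1
Step 2: y^k = 2.1, reduced costs: (7.9, 0.8)
  x^k = (0.0, 0.0), subgradient = b - a^T x = 21.0
  y^{k+1} = 2.1 + 0.1*21.0 = 4.2
Dual objective at y_2 = 4.2: reduced costs (5.8, -3.4), box minimizer x = (0.0, 8.0)
g(y_2) = b*y + (c1 - a1*y)*x1 + (c2 - a2*y)*x2 = 21*4.2 + 5.8*0.0 + (-3.4)*8.0 = 88.2 + 0.0 - 27.2 = 61.0


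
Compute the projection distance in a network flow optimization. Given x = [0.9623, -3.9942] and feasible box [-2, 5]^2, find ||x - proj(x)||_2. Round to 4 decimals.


Project each component onto [-2, 5].
clip(0.9623) = 0.9623, clip(-3.9942) = -2.0
Projection = [0.9623, -2.0]
Squared diffs: [0.0, 3.9768]
Distance = sqrt(3.9768) = 1.9942


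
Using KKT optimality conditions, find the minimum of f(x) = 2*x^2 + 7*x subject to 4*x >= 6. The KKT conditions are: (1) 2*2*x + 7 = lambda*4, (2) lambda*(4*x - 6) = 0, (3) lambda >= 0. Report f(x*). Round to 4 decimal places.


Step 1: Try lambda = 0 (constraint inactive).
x_unc = -7/(2*2) = -1.75
Check: 4*-1.75 = -7.0 < 6 -- violated!
Step 2: Constraint must be active: 4*x = 6
x* = 6/4 = 1.5
lambda = (2*2*1.5 + 7)/4 = 3.25
Step 3: Compute optimal value.
f(x*) = 2*1.5^2 + 7*1.5 = 15.0


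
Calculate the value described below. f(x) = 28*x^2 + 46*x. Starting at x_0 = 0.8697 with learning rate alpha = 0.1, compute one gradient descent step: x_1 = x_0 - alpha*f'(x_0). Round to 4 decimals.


We compute the gradient at x_0 and apply the update.
f'(x) = 56*x + 46
f'(0.8697) = 56*0.8697 + 46 = 94.7032
x_1 = 0.8697 - 0.1*94.7032 = -8.6006


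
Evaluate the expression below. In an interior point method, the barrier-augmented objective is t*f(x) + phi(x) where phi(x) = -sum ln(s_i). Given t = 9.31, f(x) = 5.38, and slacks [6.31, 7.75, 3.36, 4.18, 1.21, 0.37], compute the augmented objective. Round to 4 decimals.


Step 1: Compute log-barrier.
ln values: [1.8421, 2.0477, 1.2119, 1.4303, 0.1906, -0.9943]
phi = -(1.8421 + 2.0477 + 1.2119 + 1.4303 + 0.1906 - 0.9943) = -5.7284
Step 2: Compute augmented objective.
t*f(x) = 9.31*5.38 = 50.0878
Total = 50.0878 - 5.7284 = 44.3594


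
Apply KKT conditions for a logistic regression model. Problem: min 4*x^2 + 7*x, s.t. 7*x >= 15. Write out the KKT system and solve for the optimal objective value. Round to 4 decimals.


Step 1: Try lambda = 0 (constraint inactive).
x_unc = -7/(2*4) = -0.875
Check: 7*-0.875 = -6.125 < 15 -- violated!
Step 2: Constraint must be active: 7*x = 15
x* = 15/7 = 2.1429 (rounded; the exact value 15/7 is used below)
lambda = (2*4*(15/7) + 7)/7 = 3.449
Step 3: Compute optimal value.
f(x*) = 4*(15/7)^2 + 7*(15/7) = 33.3673


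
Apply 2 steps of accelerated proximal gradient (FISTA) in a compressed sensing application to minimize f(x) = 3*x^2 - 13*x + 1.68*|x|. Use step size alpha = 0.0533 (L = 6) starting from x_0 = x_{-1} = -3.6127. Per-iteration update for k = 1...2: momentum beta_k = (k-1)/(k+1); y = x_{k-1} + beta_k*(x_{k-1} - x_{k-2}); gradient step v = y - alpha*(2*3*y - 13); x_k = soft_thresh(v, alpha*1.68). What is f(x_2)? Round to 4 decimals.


FISTA on f(x) = 3*x^2 - 13*x + 1.68*|x|
L = 6, alpha = 0.0533
Iteration 1: beta = 0.0, y = -3.6127 + 0.0*(-3.6127 + 3.6127) = -3.6127
  grad(y) = -34.6762, v = y - alpha*grad = -1.7645
  prox(v) = soft_thresh(-1.7645, 0.0895) = -1.6749
Iteration 2: beta = 0.3333, y = -1.6749 + 0.3333*(-1.6749 + 3.6127) = -1.029
  grad(y) = -19.1739, v = y - alpha*grad = -0.007
  prox(v) = soft_thresh(-0.007, 0.0895) = 0.0
f(x_2) = 3*0.0^2 - 13*0.0 + 1.68*|0.0| = 0.0


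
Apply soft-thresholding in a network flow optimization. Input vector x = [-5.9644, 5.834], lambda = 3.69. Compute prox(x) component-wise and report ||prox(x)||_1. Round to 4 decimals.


Soft-thresholding with lambda = 3.69:
prox(-5.9644) = sign(-5.9644)*max(|-5.9644| - 3.69, 0) = -2.2744
prox(5.834) = sign(5.834)*max(|5.834| - 3.69, 0) = 2.144
prox(x) = [-2.2744, 2.144]
||prox(x)||_1 = 2.2744 + 2.144 = 4.4184


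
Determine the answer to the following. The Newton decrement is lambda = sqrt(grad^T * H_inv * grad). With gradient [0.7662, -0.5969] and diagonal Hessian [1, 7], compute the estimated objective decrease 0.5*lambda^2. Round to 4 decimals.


Step 1: H is diagonal, so H^(-1) * g = [0.7662, -0.0853].
Step 2: g^T H^(-1) g = sum_i g_i^2 / H_ii
  = (0.7662)^2/1 + (-0.5969)^2/7
  = 0.5871 + 0.0509 = 0.638
Step 3: Objective decrease = 0.5 * g^T H^(-1) g = 0.319


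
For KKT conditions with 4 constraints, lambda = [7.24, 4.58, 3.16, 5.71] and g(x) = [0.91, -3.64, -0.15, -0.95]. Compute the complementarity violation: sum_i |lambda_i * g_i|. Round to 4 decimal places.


KKT complementary slackness check:
lambda_1 * g_1 = 7.24 * 0.91 = 6.5884
lambda_2 * g_2 = 4.58 * -3.64 = -16.6712
lambda_3 * g_3 = 3.16 * -0.15 = -0.474
lambda_4 * g_4 = 5.71 * -0.95 = -5.4245
Total violation = 6.5884 + 16.6712 + 0.474 + 5.4245 = 29.1581


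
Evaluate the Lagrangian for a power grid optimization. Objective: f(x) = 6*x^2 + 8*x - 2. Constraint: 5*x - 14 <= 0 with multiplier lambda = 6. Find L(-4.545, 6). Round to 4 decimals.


Step 1: Evaluate f(x).
f(-4.545) = 6*(-4.545)^2 + 8*(-4.545) - 2 = 85.5822
Step 2: Evaluate g(x).
g(-4.545) = 5*-4.545 - 14 = -36.725
Step 3: Compute Lagrangian.
L = 85.5822 + 6*-36.725 = -134.7679


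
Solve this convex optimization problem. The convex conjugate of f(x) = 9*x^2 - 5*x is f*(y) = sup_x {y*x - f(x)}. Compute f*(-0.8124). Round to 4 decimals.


f*(y) = sup_x {y*x - a*x^2 - b*x} = sup_x {(y-b)*x - a*x^2}
FOC: (y - b) - 2a*x = 0 => x* = (y - b)/(2a)
x* = (-0.8124 + 5)/(2*9) = 0.2326
f*(-0.8124) = (y-b)^2/(4a) = (-0.8124 + 5)^2/(4*9)
= 17.536/36 = 0.4871


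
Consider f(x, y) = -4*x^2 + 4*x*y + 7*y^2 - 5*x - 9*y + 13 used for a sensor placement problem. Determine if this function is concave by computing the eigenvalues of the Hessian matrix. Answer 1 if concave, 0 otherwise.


The Hessian of f(x,y) = -4*x^2 + 4*x*y + 7*y^2 - 5*x - 9*y + 13 is:
H = [[-8, 4], [4, 14]]
Trace = -8 + 14 = 6
Determinant = -8*14 - (4)^2 = -128
Discriminant = (6)^2 - 4*-128 = 548.0
Eigenvalues: lambda_1 = -8.7047, lambda_2 = 14.7047
The function is not concave.

0


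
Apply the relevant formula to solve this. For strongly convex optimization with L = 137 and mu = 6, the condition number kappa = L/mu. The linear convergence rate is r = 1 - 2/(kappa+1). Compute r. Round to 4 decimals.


Step 1: Compute the condition number.
kappa = L/mu = 137/6 = 22.8333
Step 2: Compute the convergence rate.
r = 1 - 2/(kappa + 1) = 1 - 2*mu/(L + mu) = (L - mu)/(L + mu) = 131/143 = 0.9161


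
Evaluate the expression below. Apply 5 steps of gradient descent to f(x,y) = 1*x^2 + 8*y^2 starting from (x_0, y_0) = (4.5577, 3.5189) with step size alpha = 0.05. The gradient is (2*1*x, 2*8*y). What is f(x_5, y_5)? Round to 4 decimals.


Gradient descent on f(x,y) = 1*x^2 + 8*y^2.
Starting point: (4.5577, 3.5189), alpha = 0.05
Step 1: grad_x = 2*1*4.5577 = 9.1154, grad_y = 2*8*3.5189 = 56.3024
  x_1 = 4.5577 - 0.05*9.1154 = 4.1019
  y_1 = 3.5189 - 0.05*56.3024 = 0.7038
Step 2: grad_x = 2*1*4.1019 = 8.2039, grad_y = 2*8*0.7038 = 11.2605
  x_2 = 4.1019 - 0.05*8.2039 = 3.6917
  y_2 = 0.7038 - 0.05*11.2605 = 0.1408
Step 3: grad_x = 2*1*3.6917 = 7.3835, grad_y = 2*8*0.1408 = 2.2521
  x_3 = 3.6917 - 0.05*7.3835 = 3.3226
  y_3 = 0.1408 - 0.05*2.2521 = 0.0282
Step 4: grad_x = 2*1*3.3226 = 6.6451, grad_y = 2*8*0.0282 = 0.4504
  x_4 = 3.3226 - 0.05*6.6451 = 2.9903
  y_4 = 0.0282 - 0.05*0.4504 = 0.0056
Step 5: grad_x = 2*1*2.9903 = 5.9806, grad_y = 2*8*0.0056 = 0.0901
  x_5 = 2.9903 - 0.05*5.9806 = 2.6913
  y_5 = 0.0056 - 0.05*0.0901 = 0.0011
f(2.6913, 0.0011) = 1*2.6913^2 + 8*0.0011^2 = 7.243


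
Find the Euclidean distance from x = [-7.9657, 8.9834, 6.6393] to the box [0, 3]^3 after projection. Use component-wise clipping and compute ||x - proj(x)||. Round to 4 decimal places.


Project each component onto [0, 3].
clip(-7.9657) = 0.0, clip(8.9834) = 3.0, clip(6.6393) = 3.0
Projection = [0.0, 3.0, 3.0]
Squared diffs: [63.4524, 35.8011, 13.2445]
Distance = sqrt(112.498) = 10.6065


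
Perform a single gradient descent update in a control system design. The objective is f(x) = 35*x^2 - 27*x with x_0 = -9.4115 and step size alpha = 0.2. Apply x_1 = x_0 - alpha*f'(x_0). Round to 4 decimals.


We compute the gradient at x_0 and apply the update.
f'(x) = 70*x - 27
f'(-9.4115) = 70*-9.4115 - 27 = -685.805
x_1 = -9.4115 - 0.2*-685.805 = 127.7495


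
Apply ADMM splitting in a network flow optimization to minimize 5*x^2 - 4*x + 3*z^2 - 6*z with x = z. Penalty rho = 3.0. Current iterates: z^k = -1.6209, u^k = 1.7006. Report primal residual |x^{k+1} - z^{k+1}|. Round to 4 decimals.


ADMM iteration with rho = 3.0, z^k = -1.6209, u^k = 1.7006
Step 1: x-update.
Minimize 5*x^2 - 4*x + (3.0/2)*(x + 1.6209 + 1.7006)^2
FOC: (2*5 + 3.0)*x = 4 + 3.0*(-1.6209 - 1.7006)
x^{k+1} = -0.4588
Step 2: z-update.
Minimize 3*z^2 - 6*z + (3.0/2)*(-0.4588 - z + 1.7006)^2
FOC: (2*3 + 3.0)*z = 6 + 3.0*(-0.4588 + 1.7006)
z^{k+1} = 1.0806
Step 3: u-update.
u^{k+1} = 1.7006 - 0.4588 - 1.0806 = 0.1612
Step 4: Primal residual = |-0.4588 - 1.0806| = 1.5394


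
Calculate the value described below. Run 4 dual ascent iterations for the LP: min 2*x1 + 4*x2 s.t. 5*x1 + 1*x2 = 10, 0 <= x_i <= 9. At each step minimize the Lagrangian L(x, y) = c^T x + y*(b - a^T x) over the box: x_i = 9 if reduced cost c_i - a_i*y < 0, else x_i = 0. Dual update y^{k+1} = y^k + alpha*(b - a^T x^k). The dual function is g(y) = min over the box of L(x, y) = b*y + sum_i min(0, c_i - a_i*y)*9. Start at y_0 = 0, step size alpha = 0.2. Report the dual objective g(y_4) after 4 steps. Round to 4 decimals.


Dual ascent for LP: min 2*x1 + 4*x2, 5*x1 + 1*x2 = 10, 0 <= x_i <= 9
Step 1: y^k = 0.0, reduced costs: (2.0, 4.0)
  x^k = (0.0, 0.0), subgradient = b - a^T x = 10.0
  y^{k+1} = 0.0 + 0.2*10.0 = 2.0
Step 2: y^k = 2.0, reduced costs: (-8.0, 2.0)
  x^k = (9.0, 0.0), subgradient = b - a^T x = -35.0
  y^{k+1} = 2.0 + 0.2*-35.0 = -5.0
Step 3: y^k = -5.0, reduced costs: (27.0, 9.0)
  x^k = (0.0, 0.0), subgradient = b - a^T x = 10.0
  y^{k+1} = -5.0 + 0.2*10.0 = -3.0
Step 4: y^k = -3.0, reduced costs: (17.0, 7.0)
  x^k = (0.0, 0.0), subgradient = b - a^T x = 10.0
  y^{k+1} = -3.0 + 0.2*10.0 = -1.0
Dual objective at y_4 = -1.0: reduced costs (7.0, 5.0), box minimizer x = (0.0, 0.0)
g(y_4) = b*y + (c1 - a1*y)*x1 + (c2 - a2*y)*x2 = 10*(-1.0) + 7.0*0.0 + 5.0*0.0 = -10.0 + 0.0 + 0.0 = -10.0


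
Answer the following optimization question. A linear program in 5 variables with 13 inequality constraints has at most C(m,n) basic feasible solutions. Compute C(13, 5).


Each vertex corresponds to some choice of n active constraints out of m, so the number of vertices is at most C(m, n) = m! / (n!(m-n)!).
m = 13, n = 5
Numerator: 13 * 12 * 11 * 10 * 9
Denominator: 5! = 120
C(13, 5) = 1287


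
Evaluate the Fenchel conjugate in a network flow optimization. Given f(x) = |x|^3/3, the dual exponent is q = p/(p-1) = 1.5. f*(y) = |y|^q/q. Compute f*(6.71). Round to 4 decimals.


The conjugate exponent q satisfies 1/p + 1/q = 1.
p = 3, so q = 3/(3 - 1) = 1.5
|y|^q = 6.71^1.5 = 17.3814
f*(6.71) = 17.3814 / 1.5 = 11.5876


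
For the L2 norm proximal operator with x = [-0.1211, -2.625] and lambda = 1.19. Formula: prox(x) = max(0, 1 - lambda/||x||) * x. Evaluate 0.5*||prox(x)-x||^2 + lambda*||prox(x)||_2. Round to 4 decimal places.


Step 1: Compute ||x||.
||x|| = 2.6278
Step 2: Compute scaling factor.
scale = max(0, 1 - 1.19/2.6278) = 0.5471
Step 3: prox(x) = [-0.0663, -1.4363]
||prox(x)|| = 1.4378
Step 4: Proximal objective.
0.5*||prox-x||^2 = 0.7081
lambda*||prox|| = 1.711
Total = 2.419


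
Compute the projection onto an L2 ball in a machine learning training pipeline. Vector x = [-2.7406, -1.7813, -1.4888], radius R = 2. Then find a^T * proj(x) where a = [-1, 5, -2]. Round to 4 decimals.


Step 1: Compute ||x|| (intermediates to 6 decimals).
||x|| = sqrt((-2.7406)^2 + (-1.7813)^2 + (-1.4888)^2) = 3.591719
Step 2: Project.
Since ||x|| > R, scale = R/||x|| = 2/3.591719 = 0.556836, proj(x) = scale * x
proj(x) = [-1.526065, -0.991892, -0.829017]
Step 3: Dot product.
a^T * proj(x) = -1*(-1.526065) + 5*(-0.991892) - 2*(-0.829017) = -1.7754


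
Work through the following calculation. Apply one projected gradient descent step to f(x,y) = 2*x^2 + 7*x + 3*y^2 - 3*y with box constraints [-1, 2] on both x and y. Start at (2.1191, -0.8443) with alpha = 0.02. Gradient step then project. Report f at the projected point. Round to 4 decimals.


Step 1: Compute gradient at (2.1191, -0.8443).
grad_x = 2*2*2.1191 + 7 = 15.4764
grad_y = 2*3*-0.8443 - 3 = -8.0658
Step 2: Gradient step.
x_raw = 2.1191 - 0.02*15.4764 = 1.8096
y_raw = -0.8443 - 0.02*-8.0658 = -0.683
Step 3: Project onto [-1, 2].
x_proj = clip(1.8096) = 1.8096
y_proj = clip(-0.683) = -0.683
Step 4: Evaluate f.
f(1.8096, -0.683) = 22.6645


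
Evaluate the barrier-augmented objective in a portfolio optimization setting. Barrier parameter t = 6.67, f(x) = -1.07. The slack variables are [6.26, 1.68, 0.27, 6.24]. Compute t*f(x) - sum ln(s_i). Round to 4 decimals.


Step 1: Compute log-barrier.
ln values: [1.8342, 0.5188, -1.3093, 1.831]
phi = -(1.8342 + 0.5188 - 1.3093 + 1.831) = -2.8746
Step 2: Compute augmented objective.
t*f(x) = 6.67*-1.07 = -7.1369
Total = -7.1369 - 2.8746 = -10.0115


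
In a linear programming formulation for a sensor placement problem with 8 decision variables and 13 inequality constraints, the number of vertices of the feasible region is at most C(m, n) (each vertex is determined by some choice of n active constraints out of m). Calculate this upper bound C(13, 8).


Each vertex corresponds to some choice of n active constraints out of m, so the number of vertices is at most C(m, n) = m! / (n!(m-n)!).
m = 13, n = 8
Numerator: 13 * 12 * 11 * 10 * 9 * 8 * 7 * 6
Denominator: 8! = 40320
C(13, 8) = 1287


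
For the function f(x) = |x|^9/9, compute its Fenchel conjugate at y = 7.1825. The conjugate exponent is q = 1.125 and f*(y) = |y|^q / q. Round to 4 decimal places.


The conjugate exponent q satisfies 1/p + 1/q = 1.
p = 9, so q = 9/(9 - 1) = 1.125
|y|^q = 7.1825^1.125 = 9.1899
f*(7.1825) = 9.1899 / 1.125 = 8.1688


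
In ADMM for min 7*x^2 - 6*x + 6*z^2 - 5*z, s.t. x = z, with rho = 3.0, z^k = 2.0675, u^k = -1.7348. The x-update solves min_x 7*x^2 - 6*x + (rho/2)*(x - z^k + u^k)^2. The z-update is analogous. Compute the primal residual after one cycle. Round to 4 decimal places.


ADMM iteration with rho = 3.0, z^k = 2.0675, u^k = -1.7348
Step 1: x-update.
Minimize 7*x^2 - 6*x + (3.0/2)*(x - 2.0675 - 1.7348)^2
FOC: (2*7 + 3.0)*x = 6 + 3.0*(2.0675 + 1.7348)
x^{k+1} = 1.0239
Step 2: z-update.
Minimize 6*z^2 - 5*z + (3.0/2)*(1.0239 - z - 1.7348)^2
FOC: (2*6 + 3.0)*z = 5 + 3.0*(1.0239 - 1.7348)
z^{k+1} = 0.1912
Step 3: u-update.
u^{k+1} = -1.7348 + 1.0239 - 0.1912 = -0.902
Step 4: Primal residual = |1.0239 - 0.1912| = 0.8328


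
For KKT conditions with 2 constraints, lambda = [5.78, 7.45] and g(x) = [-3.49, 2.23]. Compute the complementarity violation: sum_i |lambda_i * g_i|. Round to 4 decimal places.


KKT complementary slackness check:
lambda_1 * g_1 = 5.78 * -3.49 = -20.1722
lambda_2 * g_2 = 7.45 * 2.23 = 16.6135
Total violation = 20.1722 + 16.6135 = 36.7857


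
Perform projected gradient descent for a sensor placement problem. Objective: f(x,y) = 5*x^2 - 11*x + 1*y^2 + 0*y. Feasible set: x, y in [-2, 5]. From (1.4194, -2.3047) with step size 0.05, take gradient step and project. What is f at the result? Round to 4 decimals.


Step 1: Compute gradient at (1.4194, -2.3047).
grad_x = 2*5*1.4194 - 11 = 3.194
grad_y = 2*1*-2.3047 + 0 = -4.6094
Step 2: Gradient step.
x_raw = 1.4194 - 0.05*3.194 = 1.2597
y_raw = -2.3047 - 0.05*-4.6094 = -2.0742
Step 3: Project onto [-2, 5].
x_proj = clip(1.2597) = 1.2597
y_proj = clip(-2.0742) = -2.0
Step 4: Evaluate f.
f(1.2597, -2.0) = -1.9225


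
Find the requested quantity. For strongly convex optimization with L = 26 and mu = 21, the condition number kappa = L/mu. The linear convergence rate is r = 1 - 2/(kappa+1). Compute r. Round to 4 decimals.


Step 1: Compute the condition number.
kappa = L/mu = 26/21 = 1.2381
Step 2: Compute the convergence rate.
r = 1 - 2/(kappa + 1) = 1 - 2*mu/(L + mu) = (L - mu)/(L + mu) = 5/47 = 0.1064


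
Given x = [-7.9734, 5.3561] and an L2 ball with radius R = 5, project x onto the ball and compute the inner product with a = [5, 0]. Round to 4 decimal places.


Step 1: Compute ||x|| (intermediates to 6 decimals).
||x|| = sqrt((-7.9734)^2 + 5.3561^2) = 9.605359
Step 2: Project.
Since ||x|| > R, scale = R/||x|| = 5/9.605359 = 0.520543, proj(x) = scale * x
proj(x) = [-4.150498, 2.78808]
Step 3: Dot product.
a^T * proj(x) = 5*(-4.150498) + 0*2.78808 = -20.7525


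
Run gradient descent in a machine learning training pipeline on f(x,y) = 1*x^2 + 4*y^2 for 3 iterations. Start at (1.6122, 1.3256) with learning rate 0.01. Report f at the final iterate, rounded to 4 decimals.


Gradient descent on f(x,y) = 1*x^2 + 4*y^2.
Starting point: (1.6122, 1.3256), alpha = 0.01
Step 1: grad_x = 2*1*1.6122 = 3.2244, grad_y = 2*4*1.3256 = 10.6048
  x_1 = 1.6122 - 0.01*3.2244 = 1.58
  y_1 = 1.3256 - 0.01*10.6048 = 1.2196
Step 2: grad_x = 2*1*1.58 = 3.1599, grad_y = 2*4*1.2196 = 9.7564
  x_2 = 1.58 - 0.01*3.1599 = 1.5484
  y_2 = 1.2196 - 0.01*9.7564 = 1.122
Step 3: grad_x = 2*1*1.5484 = 3.0967, grad_y = 2*4*1.122 = 8.9759
  x_3 = 1.5484 - 0.01*3.0967 = 1.5174
  y_3 = 1.122 - 0.01*8.9759 = 1.0322
f(1.5174, 1.0322) = 1*1.5174^2 + 4*1.0322^2 = 6.5645


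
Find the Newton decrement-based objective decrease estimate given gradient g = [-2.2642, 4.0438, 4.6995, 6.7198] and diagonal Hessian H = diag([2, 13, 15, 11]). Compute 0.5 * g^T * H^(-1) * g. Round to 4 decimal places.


Step 1: H is diagonal, so H^(-1) * g = [-1.1321, 0.3111, 0.3133, 0.6109].
Step 2: g^T H^(-1) g = sum_i g_i^2 / H_ii
  = (-2.2642)^2/2 + (4.0438)^2/13 + (4.6995)^2/15 + (6.7198)^2/11
  = 2.5633 + 1.2579 + 1.4724 + 4.1051 = 9.3986
Step 3: Objective decrease = 0.5 * g^T H^(-1) g = 4.6993


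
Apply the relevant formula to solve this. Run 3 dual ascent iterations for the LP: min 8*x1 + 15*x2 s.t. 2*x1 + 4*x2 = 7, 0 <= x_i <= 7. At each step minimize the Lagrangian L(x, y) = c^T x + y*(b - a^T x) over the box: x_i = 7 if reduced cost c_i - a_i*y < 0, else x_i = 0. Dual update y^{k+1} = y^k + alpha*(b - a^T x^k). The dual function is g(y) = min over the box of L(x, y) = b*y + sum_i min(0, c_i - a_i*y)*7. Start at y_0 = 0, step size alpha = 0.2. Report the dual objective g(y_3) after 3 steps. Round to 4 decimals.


Dual ascent for LP: min 8*x1 + 15*x2, 2*x1 + 4*x2 = 7, 0 <= x_i <= 7
Step 1: y^k = 0.0, reduced costs: (8.0, 15.0)
  x^k = (0.0, 0.0), subgradient = b - a^T x = 7.0
  y^{k+1} = 0.0 + 0.2*7.0 = 1.4
Step 2: y^k = 1.4, reduced costs: (5.2, 9.4)
  x^k = (0.0, 0.0), subgradient = b - a^T x = 7.0
  y^{k+1} = 1.4 + 0.2*7.0 = 2.8
Step 3: y^k = 2.8, reduced costs: (2.4, 3.8)
  x^k = (0.0, 0.0), subgradient = b - a^T x = 7.0
  y^{k+1} = 2.8 + 0.2*7.0 = 4.2
Dual objective at y_3 = 4.2: reduced costs (-0.4, -1.8), box minimizer x = (7.0, 7.0)
g(y_3) = b*y + (c1 - a1*y)*x1 + (c2 - a2*y)*x2 = 7*4.2 + (-0.4)*7.0 + (-1.8)*7.0 = 29.4 - 2.8 - 12.6 = 14.0
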